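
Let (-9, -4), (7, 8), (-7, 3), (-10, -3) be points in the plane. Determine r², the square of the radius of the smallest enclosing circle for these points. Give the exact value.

By Welzl's lemma the MEC is supported by two points (diametrically opposite) or three points (on a circumcircle).
The farthest pair is (7, 8)–(-10, -3) with squared distance 410. The circle on this segment as diameter has centre (-1.5, 2.5) and r² = 410/4 = 102.5.
Check (-9, -4): distance² to centre = 98.5 ≤ 102.5, so it lies inside.
All remaining points lie in this disk, and no smaller disk contains both endpoints, so this is the minimum enclosing circle.

102.5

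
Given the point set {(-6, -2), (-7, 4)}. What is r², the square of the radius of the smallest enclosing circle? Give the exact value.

9.25

The smallest circle enclosing two points has them as diameter endpoints.
Centre = midpoint = (-6.5, 1); r² = |(-6, -2)−(-7, 4)|²/4 = 37/4 = 9.25.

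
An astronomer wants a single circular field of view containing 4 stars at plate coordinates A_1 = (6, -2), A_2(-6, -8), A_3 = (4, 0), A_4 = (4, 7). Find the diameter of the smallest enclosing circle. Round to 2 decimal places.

18.03

The farthest pair is A_2–A_4 with squared distance 325. The circle on this segment as diameter has centre (-1, -0.5) and r² = 325/4 = 81.25.
Check A_1: distance² to centre = 51.25 ≤ 81.25, so it lies inside.
All remaining points lie in this disk, and no smaller disk contains both endpoints, so this is the minimum enclosing circle.
Diameter = 2r = 2√(81.25) ≈ 18.03.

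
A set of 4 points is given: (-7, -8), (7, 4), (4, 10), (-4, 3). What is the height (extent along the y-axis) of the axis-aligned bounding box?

18

max y = 10, min y = -8, so height = 18.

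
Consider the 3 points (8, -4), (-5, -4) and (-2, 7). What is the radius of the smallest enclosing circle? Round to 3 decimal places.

7.705

Call the three points A, B, C in the order given.
Side lengths²: AB² = 169, AC² = 221, BC² = 130.
Since AC² = 221 < 169 + 130 = 299, the triangle is acute, so the smallest enclosing circle is the circumcircle.
Circumcentre = (1.5, 3/22), r² = 14365/242.
r = √(14365/242) ≈ 7.705.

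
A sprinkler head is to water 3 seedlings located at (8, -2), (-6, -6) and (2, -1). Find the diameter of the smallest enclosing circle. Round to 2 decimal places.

Call the three points A, B, C in the order given.
Side lengths²: AB² = 212, AC² = 37, BC² = 89.
Since AB² = 212 ≥ 89 + 37 = 126, the angle opposite AB is not acute, so the smallest enclosing circle has AB as diameter.
Centre = midpoint of AB = (1, -4), r² = 212/4 = 53.
Diameter = 2r = 2√53 ≈ 14.56.

14.56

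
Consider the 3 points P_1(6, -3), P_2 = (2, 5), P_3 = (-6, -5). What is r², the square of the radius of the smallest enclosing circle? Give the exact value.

7585/169

Side lengths²: P_1P_2² = 80, P_1P_3² = 148, P_2P_3² = 164.
Since P_2P_3² = 164 < 148 + 80 = 228, the triangle is acute, so the smallest enclosing circle is the circumcircle.
Circumcentre = (-6/13, -16/13), r² = 7585/169.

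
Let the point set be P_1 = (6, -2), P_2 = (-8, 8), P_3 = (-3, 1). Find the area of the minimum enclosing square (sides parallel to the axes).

The bounding box has width 14 and height 10.
An axis-aligned square enclosing the set must have side ≥ max(width, height).
So the minimum side is max(14, 10) = 14.
Area = 14² = 196.

196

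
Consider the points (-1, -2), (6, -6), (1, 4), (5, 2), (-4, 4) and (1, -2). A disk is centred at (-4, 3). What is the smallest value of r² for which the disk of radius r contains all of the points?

The required radius is the distance from (-4, 3) to the farthest point.
Squared distances: 34, 181, 26, 82, 1, 50.
Maximum is 181, attained at (6, -6).

181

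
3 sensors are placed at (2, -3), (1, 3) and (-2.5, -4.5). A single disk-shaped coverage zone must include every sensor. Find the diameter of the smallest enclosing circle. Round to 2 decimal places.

Call the three points A, B, C in the order given.
Side lengths²: AB² = 37, AC² = 22.5, BC² = 68.5.
Since BC² = 68.5 ≥ 37 + 22.5 = 59.5, the angle opposite BC is not acute, so the smallest enclosing circle has BC as diameter.
Centre = midpoint of BC = (-0.75, -0.75), r² = 68.5/4 = 17.125.
Diameter = 2r = 2√(17.125) ≈ 8.28.

8.28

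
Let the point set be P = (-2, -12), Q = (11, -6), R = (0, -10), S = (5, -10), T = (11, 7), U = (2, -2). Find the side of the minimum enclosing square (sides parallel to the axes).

The bounding box has width 13 and height 19.
An axis-aligned square enclosing the set must have side ≥ max(width, height).
So the minimum side is max(13, 19) = 19.

19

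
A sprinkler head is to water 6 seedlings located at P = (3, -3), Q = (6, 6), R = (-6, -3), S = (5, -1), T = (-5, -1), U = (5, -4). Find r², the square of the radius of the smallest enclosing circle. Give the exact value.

56.25

The minimum enclosing circle of a finite set is fixed by two of the points (as a diameter) or three (as a circumcircle).
The farthest pair is Q–R with squared distance 225. The circle on this segment as diameter has centre (0, 1.5) and r² = 225/4 = 56.25.
Check P: distance² to centre = 29.25 ≤ 56.25, so it lies inside.
All remaining points lie in this disk, and no smaller disk contains both endpoints, so this is the minimum enclosing circle.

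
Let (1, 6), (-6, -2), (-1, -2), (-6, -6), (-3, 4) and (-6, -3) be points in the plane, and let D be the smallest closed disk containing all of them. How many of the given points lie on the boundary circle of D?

By Welzl's lemma the MEC is supported by two points (diametrically opposite) or three points (on a circumcircle).
The farthest pair is (1, 6)–(-6, -6) with squared distance 193. The circle on this segment as diameter has centre (-2.5, 0) and r² = 193/4 = 48.25.
Check (-6, -2): distance² to centre = 16.25 ≤ 48.25, so it lies inside.
All remaining points lie in this disk, and no smaller disk contains both endpoints, so this is the minimum enclosing circle.
The points at distance exactly r from the centre are (1, 6), (-6, -6) — 2 points.

2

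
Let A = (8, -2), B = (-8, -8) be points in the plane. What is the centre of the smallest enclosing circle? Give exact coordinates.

(0, -5)

The smallest circle enclosing two points has them as diameter endpoints.
Centre = midpoint = (0, -5); r² = |AB|²/4 = 292/4 = 73.
Centre = (0, -5).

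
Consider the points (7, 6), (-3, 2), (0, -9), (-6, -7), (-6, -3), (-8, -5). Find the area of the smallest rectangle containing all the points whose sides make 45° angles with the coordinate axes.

182

In coordinates u = x + y, v = x − y the rectangle is axis-aligned; the map (x,y)→(u,v) scales areas by 2.
u-values: 13, -1, -9, -13, -9, -13; range = 13 − (-13) = 26.
v-values: 1, -5, 9, 1, -3, -3; range = 9 − (-5) = 14.
Area = (26 × 14) / 2 = 182.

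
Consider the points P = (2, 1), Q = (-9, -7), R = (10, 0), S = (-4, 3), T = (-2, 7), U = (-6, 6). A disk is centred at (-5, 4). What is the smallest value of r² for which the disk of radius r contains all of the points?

The required radius is the distance from (-5, 4) to the farthest point.
Squared distances: 58, 137, 241, 2, 18, 5.
Maximum is 241, attained at R.

241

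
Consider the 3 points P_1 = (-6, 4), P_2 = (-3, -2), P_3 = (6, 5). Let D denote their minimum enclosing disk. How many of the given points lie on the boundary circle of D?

3

Side lengths²: P_1P_2² = 45, P_1P_3² = 145, P_2P_3² = 130.
Since P_1P_3² = 145 < 130 + 45 = 175, the triangle is acute, so the smallest enclosing circle is the circumcircle.
Circumcentre = (0.1, 3.3), r² = 37.7.
The points at distance exactly r from the centre are P_1, P_2, P_3 — 3 points.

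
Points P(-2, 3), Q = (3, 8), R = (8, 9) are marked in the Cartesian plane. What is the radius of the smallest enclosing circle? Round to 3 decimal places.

Side lengths²: PQ² = 50, PR² = 136, QR² = 26.
Since PR² = 136 ≥ 50 + 26 = 76, the angle opposite PR is not acute, so the smallest enclosing circle has PR as diameter.
Centre = midpoint of PR = (3, 6), r² = 136/4 = 34.
r = √34 ≈ 5.831.

5.831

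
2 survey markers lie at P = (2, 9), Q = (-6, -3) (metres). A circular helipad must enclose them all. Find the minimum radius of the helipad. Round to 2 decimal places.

7.21

The smallest circle enclosing two points has them as diameter endpoints.
Centre = midpoint = (-2, 3); r² = |PQ|²/4 = 208/4 = 52.
r = √52 ≈ 7.21.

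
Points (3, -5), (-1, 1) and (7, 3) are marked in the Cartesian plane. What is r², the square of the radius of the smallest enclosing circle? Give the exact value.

Call the three points A, B, C in the order given.
Side lengths²: AB² = 52, AC² = 80, BC² = 68.
Since AC² = 80 < 68 + 52 = 120, the triangle is acute, so the smallest enclosing circle is the circumcircle.
Circumcentre = (25/7, -2/7), r² = 1105/49.

1105/49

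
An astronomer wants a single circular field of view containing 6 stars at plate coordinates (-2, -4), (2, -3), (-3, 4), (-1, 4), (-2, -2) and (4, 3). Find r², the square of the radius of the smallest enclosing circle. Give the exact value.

5525/242

A smallest enclosing disk is always determined by at most three of the input points on its boundary.
The minimum enclosing circle is determined by three boundary points: (-2, -4), (-3, 4), (4, 3).
Their circumcentre is (1/22, 7/22) with r² = 5525/242.
The farthest remaining point (2, -3) is at distance² 3589/242 ≤ 5525/242.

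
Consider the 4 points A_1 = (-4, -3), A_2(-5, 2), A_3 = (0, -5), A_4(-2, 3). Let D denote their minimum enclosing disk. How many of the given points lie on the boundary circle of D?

By Welzl's lemma the MEC is supported by two points (diametrically opposite) or three points (on a circumcircle).
The minimum enclosing circle is determined by three boundary points: A_2, A_3, A_4.
Their circumcentre is (-29/13, -17/13) with r² = 3145/169.
The farthest remaining point A_1 is at distance² 1013/169 ≤ 3145/169.
The points at distance exactly r from the centre are A_2, A_3, A_4 — 3 points.

3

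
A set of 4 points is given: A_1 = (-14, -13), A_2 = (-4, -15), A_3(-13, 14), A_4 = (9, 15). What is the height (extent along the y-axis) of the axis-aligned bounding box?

30

max y = 15, min y = -15, so height = 30.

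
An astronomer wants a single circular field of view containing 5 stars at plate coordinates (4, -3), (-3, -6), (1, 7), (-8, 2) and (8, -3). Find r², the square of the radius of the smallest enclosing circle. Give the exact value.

70.25

A smallest enclosing disk is always determined by at most three of the input points on its boundary.
The farthest pair is (-8, 2)–(8, -3) with squared distance 281. The circle on this segment as diameter has centre (0, -0.5) and r² = 281/4 = 70.25.
Check (4, -3): distance² to centre = 22.25 ≤ 70.25, so it lies inside.
All remaining points lie in this disk, and no smaller disk contains both endpoints, so this is the minimum enclosing circle.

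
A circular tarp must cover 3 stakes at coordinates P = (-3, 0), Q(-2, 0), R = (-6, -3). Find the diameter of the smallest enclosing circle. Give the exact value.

Side lengths²: PQ² = 1, PR² = 18, QR² = 25.
Since QR² = 25 ≥ 18 + 1 = 19, the angle opposite QR is not acute, so the smallest enclosing circle has QR as diameter.
Centre = midpoint of QR = (-4, -1.5), r² = 25/4 = 6.25.
Diameter = 2r = 2√(6.25) = 5.

5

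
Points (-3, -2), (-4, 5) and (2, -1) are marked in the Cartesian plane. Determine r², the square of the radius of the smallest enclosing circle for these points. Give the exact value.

325/18

Call the three points A, B, C in the order given.
Side lengths²: AB² = 50, AC² = 26, BC² = 72.
Since BC² = 72 < 50 + 26 = 76, the triangle is acute, so the smallest enclosing circle is the circumcircle.
Circumcentre = (-7/6, 11/6), r² = 325/18.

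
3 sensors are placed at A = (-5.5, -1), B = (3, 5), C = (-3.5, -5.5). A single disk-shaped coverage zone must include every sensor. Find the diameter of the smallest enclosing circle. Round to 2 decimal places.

Side lengths²: AB² = 108.25, AC² = 24.25, BC² = 152.5.
Since BC² = 152.5 ≥ 108.25 + 24.25 = 132.5, the angle opposite BC is not acute, so the smallest enclosing circle has BC as diameter.
Centre = midpoint of BC = (-0.25, -0.25), r² = 152.5/4 = 38.125.
Diameter = 2r = 2√(38.125) ≈ 12.35.

12.35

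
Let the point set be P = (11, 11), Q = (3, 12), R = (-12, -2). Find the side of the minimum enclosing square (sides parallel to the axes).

23

The bounding box has width 23 and height 14.
An axis-aligned square enclosing the set must have side ≥ max(width, height).
So the minimum side is max(23, 14) = 23.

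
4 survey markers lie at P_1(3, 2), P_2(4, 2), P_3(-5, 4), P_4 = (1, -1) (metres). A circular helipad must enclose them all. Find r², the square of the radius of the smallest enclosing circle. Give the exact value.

A smallest enclosing disk is always determined by at most three of the input points on its boundary.
The farthest pair is P_2–P_3 with squared distance 85. The circle on this segment as diameter has centre (-0.5, 3) and r² = 85/4 = 21.25.
Check P_1: distance² to centre = 13.25 ≤ 21.25, so it lies inside.
All remaining points lie in this disk, and no smaller disk contains both endpoints, so this is the minimum enclosing circle.

21.25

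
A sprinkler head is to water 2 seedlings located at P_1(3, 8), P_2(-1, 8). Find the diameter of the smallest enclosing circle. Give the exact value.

4

The smallest circle enclosing two points has them as diameter endpoints.
Centre = midpoint = (1, 8); r² = |P_1P_2|²/4 = 16/4 = 4.
Diameter = 2r = 2√4 = 4.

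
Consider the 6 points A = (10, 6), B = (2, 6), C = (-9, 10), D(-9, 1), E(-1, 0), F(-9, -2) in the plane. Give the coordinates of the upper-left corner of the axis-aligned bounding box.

x-range [-9, 10], y-range [-2, 10].
The upper-left corner is (-9, 10).

(-9, 10)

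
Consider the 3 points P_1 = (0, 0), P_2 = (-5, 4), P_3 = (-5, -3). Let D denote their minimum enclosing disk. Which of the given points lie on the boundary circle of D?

P_1, P_2, P_3

Side lengths²: P_1P_2² = 41, P_1P_3² = 34, P_2P_3² = 49.
Since P_2P_3² = 49 < 41 + 34 = 75, the triangle is acute, so the smallest enclosing circle is the circumcircle.
Circumcentre = (-3.7, 0.5), r² = 13.94.
The points at distance exactly r from the centre are P_1, P_2, P_3 — 3 points.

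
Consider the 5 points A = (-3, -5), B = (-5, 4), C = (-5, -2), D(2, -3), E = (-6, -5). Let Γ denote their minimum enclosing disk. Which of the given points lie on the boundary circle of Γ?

The minimum enclosing circle of a finite set is fixed by two of the points (as a diameter) or three (as a circumcircle).
The minimum enclosing circle is determined by three boundary points: B, D, E.
Their circumcentre is (-2.8, -0.8) with r² = 27.88.
The farthest remaining point A is at distance² 17.68 ≤ 27.88.
The points at distance exactly r from the centre are B, D, E — 3 points.

B, D, E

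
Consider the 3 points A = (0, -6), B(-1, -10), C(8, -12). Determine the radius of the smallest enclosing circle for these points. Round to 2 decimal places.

Side lengths²: AB² = 17, AC² = 100, BC² = 85.
Since AC² = 100 < 85 + 17 = 102, the triangle is acute, so the smallest enclosing circle is the circumcircle.
Circumcentre = (149/38, -173/19), r² = 36125/1444.
r = √(36125/1444) ≈ 5.00.

5.00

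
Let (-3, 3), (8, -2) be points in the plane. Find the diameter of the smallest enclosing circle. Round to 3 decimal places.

The smallest circle enclosing two points has them as diameter endpoints.
Centre = midpoint = (2.5, 0.5); r² = |(-3, 3)−(8, -2)|²/4 = 146/4 = 36.5.
Diameter = 2r = 2√(36.5) ≈ 12.083.

12.083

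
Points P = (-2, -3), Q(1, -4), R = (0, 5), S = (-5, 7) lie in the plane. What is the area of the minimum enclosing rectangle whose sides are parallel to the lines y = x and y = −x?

In coordinates u = x + y, v = x − y the rectangle is axis-aligned; the map (x,y)→(u,v) scales areas by 2.
u-values: -5, -3, 5, 2; range = 5 − (-5) = 10.
v-values: 1, 5, -5, -12; range = 5 − (-12) = 17.
Area = (10 × 17) / 2 = 85.

85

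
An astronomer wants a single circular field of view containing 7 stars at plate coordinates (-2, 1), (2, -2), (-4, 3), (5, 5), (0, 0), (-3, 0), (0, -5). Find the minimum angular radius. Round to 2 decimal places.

5.76

The minimum enclosing circle of a finite set is fixed by two of the points (as a diameter) or three (as a circumcircle).
The minimum enclosing circle is determined by three boundary points: (-4, 3), (5, 5), (0, -5).
Their circumcentre is (1.25, 0.625) with r² = 33.203125.
The farthest remaining point (-3, 0) is at distance² 18.453125 ≤ 33.203125.
r = √(33.203125) ≈ 5.76.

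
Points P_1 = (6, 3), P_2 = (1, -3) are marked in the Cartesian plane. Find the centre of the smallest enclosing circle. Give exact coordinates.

(3.5, 0)

The smallest circle enclosing two points has them as diameter endpoints.
Centre = midpoint = (3.5, 0); r² = |P_1P_2|²/4 = 61/4 = 15.25.
Centre = (3.5, 0).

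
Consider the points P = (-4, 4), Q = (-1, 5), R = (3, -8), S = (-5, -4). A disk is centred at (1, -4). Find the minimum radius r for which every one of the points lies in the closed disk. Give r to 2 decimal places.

9.43

The required radius is the distance from (1, -4) to the farthest point.
Squared distances: 89, 85, 20, 36.
Maximum is 89, attained at P.
r = √89 ≈ 9.43.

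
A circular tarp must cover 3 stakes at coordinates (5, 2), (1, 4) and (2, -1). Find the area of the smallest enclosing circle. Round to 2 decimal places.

Call the three points A, B, C in the order given.
Side lengths²: AB² = 20, AC² = 18, BC² = 26.
Since BC² = 26 < 20 + 18 = 38, the triangle is acute, so the smallest enclosing circle is the circumcircle.
Circumcentre = (7/3, 5/3), r² = 65/9.
Area = π·r² = π·65/9 ≈ 22.69.

22.69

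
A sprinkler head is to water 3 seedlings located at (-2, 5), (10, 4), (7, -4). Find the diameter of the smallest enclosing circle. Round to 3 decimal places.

Call the three points A, B, C in the order given.
Side lengths²: AB² = 145, AC² = 162, BC² = 73.
Since AC² = 162 < 145 + 73 = 218, the triangle is acute, so the smallest enclosing circle is the circumcircle.
Circumcentre = (83/22, 39/22), r² = 10585/242.
Diameter = 2r = 2√(10585/242) ≈ 13.227.

13.227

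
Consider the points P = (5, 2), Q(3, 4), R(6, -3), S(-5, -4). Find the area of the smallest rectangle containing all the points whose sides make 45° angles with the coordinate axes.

In coordinates u = x + y, v = x − y the rectangle is axis-aligned; the map (x,y)→(u,v) scales areas by 2.
u-values: 7, 7, 3, -9; range = 7 − (-9) = 16.
v-values: 3, -1, 9, -1; range = 9 − (-1) = 10.
Area = (16 × 10) / 2 = 80.

80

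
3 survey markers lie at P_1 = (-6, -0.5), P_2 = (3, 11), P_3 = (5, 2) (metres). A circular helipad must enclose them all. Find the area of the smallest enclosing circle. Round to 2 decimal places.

Side lengths²: P_1P_2² = 213.25, P_1P_3² = 127.25, P_2P_3² = 85.
Since P_1P_2² = 213.25 ≥ 127.25 + 85 = 212.25, the angle opposite P_1P_2 is not acute, so the smallest enclosing circle has P_1P_2 as diameter.
Centre = midpoint of P_1P_2 = (-1.5, 5.25), r² = 213.25/4 = 53.3125.
Area = π·r² = π·53.3125 ≈ 167.49.

167.49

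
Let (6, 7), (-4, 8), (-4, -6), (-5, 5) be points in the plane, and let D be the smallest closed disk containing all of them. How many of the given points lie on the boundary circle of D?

The minimum enclosing circle is determined by three boundary points: (6, 7), (-4, 8), (-4, -6).
Their circumcentre is (0.35, 1) with r² = 67.9225.
The farthest remaining point (-5, 5) is at distance² 44.6225 ≤ 67.9225.
The points at distance exactly r from the centre are (6, 7), (-4, 8), (-4, -6) — 3 points.

3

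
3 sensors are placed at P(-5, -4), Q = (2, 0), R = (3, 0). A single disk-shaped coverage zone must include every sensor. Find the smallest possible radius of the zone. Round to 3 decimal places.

4.472

Side lengths²: PQ² = 65, PR² = 80, QR² = 1.
Since PR² = 80 ≥ 65 + 1 = 66, the angle opposite PR is not acute, so the smallest enclosing circle has PR as diameter.
Centre = midpoint of PR = (-1, -2), r² = 80/4 = 20.
r = √20 ≈ 4.472.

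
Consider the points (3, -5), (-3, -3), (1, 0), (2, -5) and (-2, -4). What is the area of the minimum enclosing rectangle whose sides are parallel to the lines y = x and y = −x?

In coordinates u = x + y, v = x − y the rectangle is axis-aligned; the map (x,y)→(u,v) scales areas by 2.
u-values: -2, -6, 1, -3, -6; range = 1 − (-6) = 7.
v-values: 8, 0, 1, 7, 2; range = 8 − 0 = 8.
Area = (7 × 8) / 2 = 28.

28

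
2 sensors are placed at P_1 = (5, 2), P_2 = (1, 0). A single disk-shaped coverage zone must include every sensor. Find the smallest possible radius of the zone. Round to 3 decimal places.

2.236

The smallest circle enclosing two points has them as diameter endpoints.
Centre = midpoint = (3, 1); r² = |P_1P_2|²/4 = 20/4 = 5.
r = √5 ≈ 2.236.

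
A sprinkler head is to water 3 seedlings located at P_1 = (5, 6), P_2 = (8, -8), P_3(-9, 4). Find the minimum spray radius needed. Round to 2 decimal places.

10.40

Side lengths²: P_1P_2² = 205, P_1P_3² = 200, P_2P_3² = 433.
Since P_2P_3² = 433 ≥ 205 + 200 = 405, the angle opposite P_2P_3 is not acute, so the smallest enclosing circle has P_2P_3 as diameter.
Centre = midpoint of P_2P_3 = (-0.5, -2), r² = 433/4 = 108.25.
r = √(108.25) ≈ 10.40.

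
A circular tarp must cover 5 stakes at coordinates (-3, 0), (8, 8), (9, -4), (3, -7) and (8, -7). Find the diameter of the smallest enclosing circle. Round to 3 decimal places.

16.122

A smallest enclosing disk is always determined by at most three of the input points on its boundary.
The minimum enclosing circle is determined by three boundary points: (-3, 0), (8, 8), (8, -7).
Their circumcentre is (111/22, 0.5) with r² = 15725/242.
The farthest remaining point (3, -7) is at distance² 14625/242 ≤ 15725/242.
Diameter = 2r = 2√(15725/242) ≈ 16.122.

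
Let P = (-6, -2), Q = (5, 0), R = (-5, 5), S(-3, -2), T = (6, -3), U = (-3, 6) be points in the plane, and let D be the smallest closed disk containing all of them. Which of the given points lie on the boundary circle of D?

P, R, T

A smallest enclosing disk is always determined by at most three of the input points on its boundary.
The minimum enclosing circle is determined by three boundary points: P, R, T.
Their circumcentre is (9/34, 23/34) with r² = 26825/578.
The farthest remaining point U is at distance² 22541/578 ≤ 26825/578.
The points at distance exactly r from the centre are P, R, T — 3 points.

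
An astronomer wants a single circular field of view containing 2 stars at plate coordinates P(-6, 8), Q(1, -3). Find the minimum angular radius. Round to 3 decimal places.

6.519

The smallest circle enclosing two points has them as diameter endpoints.
Centre = midpoint = (-2.5, 2.5); r² = |PQ|²/4 = 170/4 = 42.5.
r = √(42.5) ≈ 6.519.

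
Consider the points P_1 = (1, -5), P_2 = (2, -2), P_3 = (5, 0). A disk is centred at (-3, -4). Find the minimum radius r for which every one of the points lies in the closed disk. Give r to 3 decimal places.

8.944

The required radius is the distance from (-3, -4) to the farthest point.
Squared distances: 17, 29, 80.
Maximum is 80, attained at P_3.
r = √80 ≈ 8.944.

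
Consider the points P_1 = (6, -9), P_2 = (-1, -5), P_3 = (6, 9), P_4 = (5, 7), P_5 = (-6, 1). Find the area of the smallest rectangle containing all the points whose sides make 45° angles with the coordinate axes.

In coordinates u = x + y, v = x − y the rectangle is axis-aligned; the map (x,y)→(u,v) scales areas by 2.
u-values: -3, -6, 15, 12, -5; range = 15 − (-6) = 21.
v-values: 15, 4, -3, -2, -7; range = 15 − (-7) = 22.
Area = (21 × 22) / 2 = 231.

231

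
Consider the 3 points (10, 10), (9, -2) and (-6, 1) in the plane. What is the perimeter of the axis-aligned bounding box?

Width = max x − min x = 10 − (-6) = 16.
Height = max y − min y = 10 − (-2) = 12.
Perimeter = 2(16 + 12) = 56.

56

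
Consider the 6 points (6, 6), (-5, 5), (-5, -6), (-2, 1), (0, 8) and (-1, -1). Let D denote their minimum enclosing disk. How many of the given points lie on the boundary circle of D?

2

By Welzl's lemma the MEC is supported by two points (diametrically opposite) or three points (on a circumcircle).
The farthest pair is (6, 6)–(-5, -6) with squared distance 265. The circle on this segment as diameter has centre (0.5, 0) and r² = 265/4 = 66.25.
Check (-5, 5): distance² to centre = 55.25 ≤ 66.25, so it lies inside.
All remaining points lie in this disk, and no smaller disk contains both endpoints, so this is the minimum enclosing circle.
The points at distance exactly r from the centre are (6, 6), (-5, -6) — 2 points.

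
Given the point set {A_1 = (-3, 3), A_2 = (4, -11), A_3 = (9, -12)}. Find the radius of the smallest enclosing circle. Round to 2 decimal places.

Side lengths²: A_1A_2² = 245, A_1A_3² = 369, A_2A_3² = 26.
Since A_1A_3² = 369 ≥ 245 + 26 = 271, the angle opposite A_1A_3 is not acute, so the smallest enclosing circle has A_1A_3 as diameter.
Centre = midpoint of A_1A_3 = (3, -4.5), r² = 369/4 = 92.25.
r = √(92.25) ≈ 9.60.

9.60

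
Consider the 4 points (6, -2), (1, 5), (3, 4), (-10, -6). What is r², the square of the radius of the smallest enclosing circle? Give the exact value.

22865/324

A smallest enclosing disk is always determined by at most three of the input points on its boundary.
The minimum enclosing circle is determined by three boundary points: (6, -2), (3, 4), (-10, -6).
Their circumcentre is (-43/18, -22/9) with r² = 22865/324.
The farthest remaining point (1, 5) is at distance² 21677/324 ≤ 22865/324.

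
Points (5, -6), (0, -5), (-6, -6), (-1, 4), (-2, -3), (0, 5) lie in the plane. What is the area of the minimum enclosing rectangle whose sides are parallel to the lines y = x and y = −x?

136

In coordinates u = x + y, v = x − y the rectangle is axis-aligned; the map (x,y)→(u,v) scales areas by 2.
u-values: -1, -5, -12, 3, -5, 5; range = 5 − (-12) = 17.
v-values: 11, 5, 0, -5, 1, -5; range = 11 − (-5) = 16.
Area = (17 × 16) / 2 = 136.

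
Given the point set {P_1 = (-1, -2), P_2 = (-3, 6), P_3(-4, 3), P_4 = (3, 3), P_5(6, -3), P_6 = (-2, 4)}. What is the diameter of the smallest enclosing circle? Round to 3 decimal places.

The minimum enclosing circle of a finite set is fixed by two of the points (as a diameter) or three (as a circumcircle).
The farthest pair is P_2–P_5 with squared distance 162. The circle on this segment as diameter has centre (1.5, 1.5) and r² = 162/4 = 40.5.
Check P_1: distance² to centre = 18.5 ≤ 40.5, so it lies inside.
All remaining points lie in this disk, and no smaller disk contains both endpoints, so this is the minimum enclosing circle.
Diameter = 2r = 2√(40.5) ≈ 12.728.

12.728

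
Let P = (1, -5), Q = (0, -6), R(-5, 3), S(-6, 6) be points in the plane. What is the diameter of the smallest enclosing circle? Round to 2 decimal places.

By Welzl's lemma the MEC is supported by two points (diametrically opposite) or three points (on a circumcircle).
The farthest pair is Q–S with squared distance 180. The circle on this segment as diameter has centre (-3, 0) and r² = 180/4 = 45.
Check P: distance² to centre = 41 ≤ 45, so it lies inside.
All remaining points lie in this disk, and no smaller disk contains both endpoints, so this is the minimum enclosing circle.
Diameter = 2r = 2√45 ≈ 13.42.

13.42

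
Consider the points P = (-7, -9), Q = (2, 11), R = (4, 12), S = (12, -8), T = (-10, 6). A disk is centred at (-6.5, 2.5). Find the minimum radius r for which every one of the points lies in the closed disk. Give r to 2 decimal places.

The required radius is the distance from (-6.5, 2.5) to the farthest point.
Squared distances: 132.5, 144.5, 200.5, 452.5, 24.5.
Maximum is 452.5, attained at S.
r = √(452.5) ≈ 21.27.

21.27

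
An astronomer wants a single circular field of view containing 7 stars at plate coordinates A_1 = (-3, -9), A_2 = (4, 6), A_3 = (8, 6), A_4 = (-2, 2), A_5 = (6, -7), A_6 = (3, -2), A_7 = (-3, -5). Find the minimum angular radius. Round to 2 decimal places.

9.30

The farthest pair is A_1–A_3 with squared distance 346. The circle on this segment as diameter has centre (2.5, -1.5) and r² = 346/4 = 86.5.
Check A_2: distance² to centre = 58.5 ≤ 86.5, so it lies inside.
All remaining points lie in this disk, and no smaller disk contains both endpoints, so this is the minimum enclosing circle.
r = √(86.5) ≈ 9.30.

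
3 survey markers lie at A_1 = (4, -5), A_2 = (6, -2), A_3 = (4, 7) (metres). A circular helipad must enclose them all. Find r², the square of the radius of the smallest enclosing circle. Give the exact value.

Side lengths²: A_1A_2² = 13, A_1A_3² = 144, A_2A_3² = 85.
Since A_1A_3² = 144 ≥ 85 + 13 = 98, the angle opposite A_1A_3 is not acute, so the smallest enclosing circle has A_1A_3 as diameter.
Centre = midpoint of A_1A_3 = (4, 1), r² = 144/4 = 36.

36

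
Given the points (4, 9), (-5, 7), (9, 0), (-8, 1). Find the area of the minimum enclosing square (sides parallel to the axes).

The bounding box has width 17 and height 9.
An axis-aligned square enclosing the set must have side ≥ max(width, height).
So the minimum side is max(17, 9) = 17.
Area = 17² = 289.

289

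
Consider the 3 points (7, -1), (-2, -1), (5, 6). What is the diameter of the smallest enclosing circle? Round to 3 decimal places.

Call the three points A, B, C in the order given.
Side lengths²: AB² = 81, AC² = 53, BC² = 98.
Since BC² = 98 < 81 + 53 = 134, the triangle is acute, so the smallest enclosing circle is the circumcircle.
Circumcentre = (2.5, 1.5), r² = 26.5.
Diameter = 2r = 2√(26.5) ≈ 10.296.

10.296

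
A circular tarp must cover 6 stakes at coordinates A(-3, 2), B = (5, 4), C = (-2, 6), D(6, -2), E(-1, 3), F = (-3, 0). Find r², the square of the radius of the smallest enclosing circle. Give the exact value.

32

The farthest pair is C–D with squared distance 128. The circle on this segment as diameter has centre (2, 2) and r² = 128/4 = 32.
Check A: distance² to centre = 25 ≤ 32, so it lies inside.
All remaining points lie in this disk, and no smaller disk contains both endpoints, so this is the minimum enclosing circle.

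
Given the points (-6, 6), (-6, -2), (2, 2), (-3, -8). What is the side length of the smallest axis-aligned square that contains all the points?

The bounding box has width 8 and height 14.
An axis-aligned square enclosing the set must have side ≥ max(width, height).
So the minimum side is max(8, 14) = 14.

14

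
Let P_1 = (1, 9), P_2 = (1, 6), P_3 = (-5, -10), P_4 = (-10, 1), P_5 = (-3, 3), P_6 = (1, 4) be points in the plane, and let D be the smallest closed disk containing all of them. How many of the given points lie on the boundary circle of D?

2

By Welzl's lemma the MEC is supported by two points (diametrically opposite) or three points (on a circumcircle).
The farthest pair is P_1–P_3 with squared distance 397. The circle on this segment as diameter has centre (-2, -0.5) and r² = 397/4 = 99.25.
Check P_2: distance² to centre = 51.25 ≤ 99.25, so it lies inside.
All remaining points lie in this disk, and no smaller disk contains both endpoints, so this is the minimum enclosing circle.
The points at distance exactly r from the centre are P_1, P_3 — 2 points.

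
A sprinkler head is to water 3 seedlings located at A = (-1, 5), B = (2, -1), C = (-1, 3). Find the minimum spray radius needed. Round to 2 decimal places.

Side lengths²: AB² = 45, AC² = 4, BC² = 25.
Since AB² = 45 ≥ 25 + 4 = 29, the angle opposite AB is not acute, so the smallest enclosing circle has AB as diameter.
Centre = midpoint of AB = (0.5, 2), r² = 45/4 = 11.25.
r = √(11.25) ≈ 3.35.

3.35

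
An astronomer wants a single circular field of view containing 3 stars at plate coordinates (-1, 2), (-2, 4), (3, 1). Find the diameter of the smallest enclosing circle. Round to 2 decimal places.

5.83

Call the three points A, B, C in the order given.
Side lengths²: AB² = 5, AC² = 17, BC² = 34.
Since BC² = 34 ≥ 17 + 5 = 22, the angle opposite BC is not acute, so the smallest enclosing circle has BC as diameter.
Centre = midpoint of BC = (0.5, 2.5), r² = 34/4 = 8.5.
Diameter = 2r = 2√(8.5) ≈ 5.83.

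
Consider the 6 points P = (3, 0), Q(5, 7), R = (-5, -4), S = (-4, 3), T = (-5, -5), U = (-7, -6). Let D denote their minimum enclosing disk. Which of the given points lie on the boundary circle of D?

Q, U

A smallest enclosing disk is always determined by at most three of the input points on its boundary.
The farthest pair is Q–U with squared distance 313. The circle on this segment as diameter has centre (-1, 0.5) and r² = 313/4 = 78.25.
Check P: distance² to centre = 16.25 ≤ 78.25, so it lies inside.
All remaining points lie in this disk, and no smaller disk contains both endpoints, so this is the minimum enclosing circle.
The points at distance exactly r from the centre are Q, U — 2 points.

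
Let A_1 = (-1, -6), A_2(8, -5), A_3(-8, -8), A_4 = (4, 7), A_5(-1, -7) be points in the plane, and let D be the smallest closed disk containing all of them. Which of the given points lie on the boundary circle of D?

The minimum enclosing circle of a finite set is fixed by two of the points (as a diameter) or three (as a circumcircle).
The minimum enclosing circle is determined by three boundary points: A_2, A_3, A_4.
Their circumcentre is (-33/34, -45/34) with r² = 54325/578.
The farthest remaining point A_5 is at distance² 18625/578 ≤ 54325/578.
The points at distance exactly r from the centre are A_2, A_3, A_4 — 3 points.

A_2, A_3, A_4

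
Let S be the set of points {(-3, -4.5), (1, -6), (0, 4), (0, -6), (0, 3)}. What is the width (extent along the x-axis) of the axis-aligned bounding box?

max x = 1, min x = -3, so width = 4.

4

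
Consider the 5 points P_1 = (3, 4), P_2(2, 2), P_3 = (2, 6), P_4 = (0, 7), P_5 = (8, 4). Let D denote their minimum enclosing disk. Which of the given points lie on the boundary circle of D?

A smallest enclosing disk is always determined by at most three of the input points on its boundary.
The farthest pair is P_4–P_5 with squared distance 73. The circle on this segment as diameter has centre (4, 5.5) and r² = 73/4 = 18.25.
Check P_1: distance² to centre = 3.25 ≤ 18.25, so it lies inside.
All remaining points lie in this disk, and no smaller disk contains both endpoints, so this is the minimum enclosing circle.
The points at distance exactly r from the centre are P_4, P_5 — 2 points.

P_4, P_5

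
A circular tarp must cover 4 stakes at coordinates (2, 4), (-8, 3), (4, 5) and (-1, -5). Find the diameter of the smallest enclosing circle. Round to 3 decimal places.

13.144

By Welzl's lemma the MEC is supported by two points (diametrically opposite) or three points (on a circumcircle).
The minimum enclosing circle is determined by three boundary points: (-8, 3), (4, 5), (-1, -5).
Their circumcentre is (-35/22, 17/11) with r² = 20905/484.
The farthest remaining point (2, 4) is at distance² 9157/484 ≤ 20905/484.
Diameter = 2r = 2√(20905/484) ≈ 13.144.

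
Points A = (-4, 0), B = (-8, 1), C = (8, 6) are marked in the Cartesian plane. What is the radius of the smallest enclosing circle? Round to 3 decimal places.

Side lengths²: AB² = 17, AC² = 180, BC² = 281.
Since BC² = 281 ≥ 180 + 17 = 197, the angle opposite BC is not acute, so the smallest enclosing circle has BC as diameter.
Centre = midpoint of BC = (0, 3.5), r² = 281/4 = 70.25.
r = √(70.25) ≈ 8.382.

8.382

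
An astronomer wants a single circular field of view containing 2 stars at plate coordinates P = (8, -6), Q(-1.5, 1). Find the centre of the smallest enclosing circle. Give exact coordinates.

The smallest circle enclosing two points has them as diameter endpoints.
Centre = midpoint = (3.25, -2.5); r² = |PQ|²/4 = 139.25/4 = 34.8125.
Centre = (3.25, -2.5).

(3.25, -2.5)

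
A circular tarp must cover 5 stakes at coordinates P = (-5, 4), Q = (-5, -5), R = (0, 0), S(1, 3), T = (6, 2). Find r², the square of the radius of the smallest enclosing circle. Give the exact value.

The minimum enclosing circle is determined by three boundary points: P, Q, T.
Their circumcentre is (-3/22, -0.5) with r² = 10625/242.
The farthest remaining point S is at distance² 3277/242 ≤ 10625/242.

10625/242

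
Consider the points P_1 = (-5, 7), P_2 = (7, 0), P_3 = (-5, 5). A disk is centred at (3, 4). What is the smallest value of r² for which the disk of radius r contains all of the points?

The required radius is the distance from (3, 4) to the farthest point.
Squared distances: 73, 32, 65.
Maximum is 73, attained at P_1.

73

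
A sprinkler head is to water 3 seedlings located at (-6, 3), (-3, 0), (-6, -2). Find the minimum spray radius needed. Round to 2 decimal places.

Call the three points A, B, C in the order given.
Side lengths²: AB² = 18, AC² = 25, BC² = 13.
Since AC² = 25 < 18 + 13 = 31, the triangle is acute, so the smallest enclosing circle is the circumcircle.
Circumcentre = (-5.5, 0.5), r² = 6.5.
r = √(6.5) ≈ 2.55.

2.55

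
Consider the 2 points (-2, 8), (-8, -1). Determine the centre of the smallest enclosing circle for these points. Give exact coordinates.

The smallest circle enclosing two points has them as diameter endpoints.
Centre = midpoint = (-5, 3.5); r² = |(-2, 8)−(-8, -1)|²/4 = 117/4 = 29.25.
Centre = (-5, 3.5).

(-5, 3.5)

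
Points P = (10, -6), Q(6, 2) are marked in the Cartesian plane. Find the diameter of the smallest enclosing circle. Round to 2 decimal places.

The smallest circle enclosing two points has them as diameter endpoints.
Centre = midpoint = (8, -2); r² = |PQ|²/4 = 80/4 = 20.
Diameter = 2r = 2√20 ≈ 8.94.

8.94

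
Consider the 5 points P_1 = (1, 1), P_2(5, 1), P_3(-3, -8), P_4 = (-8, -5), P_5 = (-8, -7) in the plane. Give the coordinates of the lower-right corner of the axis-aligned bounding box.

x-range [-8, 5], y-range [-8, 1].
The lower-right corner is (5, -8).

(5, -8)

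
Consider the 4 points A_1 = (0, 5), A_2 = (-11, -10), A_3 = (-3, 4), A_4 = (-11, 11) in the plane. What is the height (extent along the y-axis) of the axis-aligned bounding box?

21

max y = 11, min y = -10, so height = 21.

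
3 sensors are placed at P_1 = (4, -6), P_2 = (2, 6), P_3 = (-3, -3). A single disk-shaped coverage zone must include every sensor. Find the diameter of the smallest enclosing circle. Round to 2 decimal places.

Side lengths²: P_1P_2² = 148, P_1P_3² = 58, P_2P_3² = 106.
Since P_1P_2² = 148 < 106 + 58 = 164, the triangle is acute, so the smallest enclosing circle is the circumcircle.
Circumcentre = (31/13, -4/39), r² = 56869/1521.
Diameter = 2r = 2√(56869/1521) ≈ 12.23.

12.23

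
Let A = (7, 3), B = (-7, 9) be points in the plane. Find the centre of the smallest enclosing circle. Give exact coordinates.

(0, 6)

The smallest circle enclosing two points has them as diameter endpoints.
Centre = midpoint = (0, 6); r² = |AB|²/4 = 232/4 = 58.
Centre = (0, 6).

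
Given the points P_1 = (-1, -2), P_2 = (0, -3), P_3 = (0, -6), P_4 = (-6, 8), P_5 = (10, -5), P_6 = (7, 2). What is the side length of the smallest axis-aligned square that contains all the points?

16

The bounding box has width 16 and height 14.
An axis-aligned square enclosing the set must have side ≥ max(width, height).
So the minimum side is max(16, 14) = 16.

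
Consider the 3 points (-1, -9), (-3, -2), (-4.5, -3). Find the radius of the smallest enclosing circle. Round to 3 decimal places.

Call the three points A, B, C in the order given.
Side lengths²: AB² = 53, AC² = 48.25, BC² = 3.25.
Since AB² = 53 ≥ 48.25 + 3.25 = 51.5, the angle opposite AB is not acute, so the smallest enclosing circle has AB as diameter.
Centre = midpoint of AB = (-2, -5.5), r² = 53/4 = 13.25.
r = √(13.25) ≈ 3.640.

3.640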